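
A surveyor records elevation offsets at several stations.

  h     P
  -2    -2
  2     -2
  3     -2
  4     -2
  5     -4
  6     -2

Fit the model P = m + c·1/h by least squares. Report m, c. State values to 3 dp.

Entries of XᵀX: Σ1 = 6, Σ1/h = 19/20, Σ1/h·1/h = 2669/3600.
Moment sums: ΣP = -14, Σ1/h·P = -23/10.
Determinant 6·(2669/3600) − (19/20)² = 851/240.
m = ((-14)·(2669/3600) − (19/20)·(-23/10))/(851/240) = -5900/2553; c = (6·(-23/10) − (19/20)·(-14))/(851/240) = -120/851.

m = -2.311, c = -0.141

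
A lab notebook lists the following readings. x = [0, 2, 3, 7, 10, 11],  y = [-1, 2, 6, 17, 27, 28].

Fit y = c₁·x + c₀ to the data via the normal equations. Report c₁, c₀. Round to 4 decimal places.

Setting ∂/∂c₁ … = 0 gives: 283·c₁ + 33·c₀ = 719;  33·c₁ + 6·c₀ = 79.
det = 283·6 − 33² = 609.
c₁ = (719·6 − 33·79)/609 = 569/203; c₀ = (283·79 − 33·719)/609 = -1370/609.

c₁ = 2.8030, c₀ = -2.2496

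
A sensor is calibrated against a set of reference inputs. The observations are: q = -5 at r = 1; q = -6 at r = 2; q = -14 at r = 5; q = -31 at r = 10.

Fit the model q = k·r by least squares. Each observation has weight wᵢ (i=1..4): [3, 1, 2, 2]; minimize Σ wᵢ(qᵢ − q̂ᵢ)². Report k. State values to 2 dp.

Sums needed: Σwᵢ·r·r = 257.
Right-hand side: Σwᵢ·r·q = -787.
Normal equations: [[257]]·[k]ᵀ = [-787]ᵀ.
k = (-787)/257 = -3.06226.

k = -3.06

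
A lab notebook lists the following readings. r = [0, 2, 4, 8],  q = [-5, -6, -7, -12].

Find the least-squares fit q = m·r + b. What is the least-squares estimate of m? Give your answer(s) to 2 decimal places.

From the data, Σr·r = 84, Σr = 14, Σ1 = 4.
Right-hand side: Σr·q = -136, Σq = -30.
XᵀX·[m, b]ᵀ = Xᵀq becomes [[84, 14]; [14, 4]]·[m, b]ᵀ = [-136, -30]ᵀ.
Eliminating b: 4·(row 1) − 14·(row 2) gives 140·m = 4·(-136) − 14·(-30) = -124, so m = -31/35.
Then b = ((-30) − 14·(-31/35))/4 = -22/5.

m = -0.89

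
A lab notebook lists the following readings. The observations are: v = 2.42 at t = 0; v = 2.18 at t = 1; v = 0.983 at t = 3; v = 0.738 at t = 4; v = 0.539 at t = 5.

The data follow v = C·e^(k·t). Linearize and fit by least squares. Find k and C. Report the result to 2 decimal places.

k = -0.32, C = 2.64

Let Y = ln v. Fitting Y = k·t + ln C by least squares:
AᵀA = [[51.0000, 13.0000]; [13.0000, 5]], rhs = [-3.5776, 0.7241]ᵀ  (here Σt = 13.0000, Σ(t)² = 51.0000, Σln v = 0.7241, Σt·ln v = -3.5776).
Δ = 51.0000·5 − (13.0000)² = 86.0000; k = (-3.5776·5 − 13.0000·0.7241)/86.0000 = -0.31745, ln C = (51.0000·0.7241 − 13.0000·-3.5776)/86.0000 = 0.97020, so C = exp(0.97020) = 2.63847.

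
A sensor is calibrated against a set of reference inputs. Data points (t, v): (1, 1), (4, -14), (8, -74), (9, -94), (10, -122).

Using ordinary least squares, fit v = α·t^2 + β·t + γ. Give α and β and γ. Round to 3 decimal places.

α = -1.455, β = 2.472, γ = -0.203

The normal equations are: 20914·α + 2306·β + 262·γ = -24773;  2306·α + 262·β + 32·γ = -2713;  262·α + 32·β + 5·γ = -303.
(Σt^2·t^2 = 20914, Σt^2·t = 2306, Σt^2 = 262, Σt·t = 262, Σt = 32, Σ1 = 5, Σt^2·v = -24773, Σt·v = -2713, Σv = -303.)
Solving the 3×3 system (Gaussian elimination) gives α = -16/11, β = 707/286, γ = -29/143.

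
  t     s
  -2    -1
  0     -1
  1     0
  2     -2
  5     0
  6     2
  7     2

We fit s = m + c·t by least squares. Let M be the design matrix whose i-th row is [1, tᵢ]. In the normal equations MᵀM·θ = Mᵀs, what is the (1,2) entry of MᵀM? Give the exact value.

19

Row 1 ↔ basis 1, column 2 ↔ basis t, so (MᵀM)_{1,2} = Σᵢ t = (1)·(-2) + (1)·(0) + (1)·(1) + (1)·(2) + (1)·(5) + (1)·(6) + (1)·(7) = 19.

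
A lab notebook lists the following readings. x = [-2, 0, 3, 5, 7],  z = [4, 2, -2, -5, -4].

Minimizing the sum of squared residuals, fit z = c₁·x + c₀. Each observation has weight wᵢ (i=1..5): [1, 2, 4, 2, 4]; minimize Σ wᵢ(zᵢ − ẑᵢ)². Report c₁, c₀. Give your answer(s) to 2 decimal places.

From the data, Σwᵢ·x·x = 286, Σwᵢ·x = 48, Σwᵢ·1 = 13.
And Σwᵢ·x·z = -194, Σwᵢ·z = -26.
Determinant 286·13 − 48² = 1414.
c₁ = ((-194)·13 − 48·(-26))/1414 = -91/101; c₀ = (286·(-26) − 48·(-194))/1414 = 134/101.

c₁ = -0.90, c₀ = 1.33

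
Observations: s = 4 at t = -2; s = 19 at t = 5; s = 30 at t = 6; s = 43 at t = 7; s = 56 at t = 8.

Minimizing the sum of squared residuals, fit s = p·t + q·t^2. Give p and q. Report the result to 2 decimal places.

p = -0.65, q = 0.95

From the data, Σt·t = 178, Σt·t^2 = 1188, Σt^2·t^2 = 8434.
Moment sums: Σt·s = 1016, Σt^2·s = 7262.
So AᵀA·[p, q]ᵀ = Aᵀs: [[178, 1188]; [1188, 8434]]·[p, q]ᵀ = [1016, 7262]ᵀ.
Determinant 178·8434 − 1188² = 89908.
p = (1016·8434 − 1188·7262)/89908 = -14578/22477; q = (178·7262 − 1188·1016)/89908 = 21407/22477.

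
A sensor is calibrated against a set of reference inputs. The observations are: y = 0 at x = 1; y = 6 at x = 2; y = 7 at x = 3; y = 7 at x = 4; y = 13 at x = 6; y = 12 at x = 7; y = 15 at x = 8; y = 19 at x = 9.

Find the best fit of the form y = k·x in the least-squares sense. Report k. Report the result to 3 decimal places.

Entries of AᵀA: Σx·x = 260.
For Aᵀy: Σx·y = 514.
Hence k = 514 / 260 ≈ 1.97692.

k = 1.977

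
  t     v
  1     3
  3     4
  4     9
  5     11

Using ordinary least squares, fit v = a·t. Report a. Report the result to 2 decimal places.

The normal system XᵀX·[a]ᵀ = Xᵀv is [[51]]·[a]ᵀ = [106]ᵀ.
Hence a = 106 / 51 ≈ 2.07843.

a = 2.08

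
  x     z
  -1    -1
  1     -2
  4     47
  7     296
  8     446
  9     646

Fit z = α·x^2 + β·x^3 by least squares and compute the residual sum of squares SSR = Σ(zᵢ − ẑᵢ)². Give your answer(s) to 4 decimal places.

SSR = 13.1003

With design matrix M, MᵀM = [[13316, 109648]; [109648, 915332]] and Mᵀz = [96123, 803821]ᵀ.
Δ = 13316·915332 − 109648² = 165877008.
α = (96123·915332 − 109648·803821)/165877008 = -3475163/3769932; β = (13316·803821 − 109648·96123)/165877008 = 40996433/41469252.
Residuals: 6292329/6911542, -21427036/10367313, -15772045/10367313, 43117465/20734626, -4031046/3455771, -74386/3455771; SSR = 271629335/20734626.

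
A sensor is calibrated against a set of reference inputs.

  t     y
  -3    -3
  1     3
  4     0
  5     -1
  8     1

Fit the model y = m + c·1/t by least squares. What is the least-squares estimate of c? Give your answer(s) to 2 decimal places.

c = 4.26

Entries of AᵀA: Σ1 = 5, Σ1/t = 149/120, Σ1/t·1/t = 17701/14400.
And Σy = 0, Σ1/t·y = 157/40.
Determinant 5·(17701/14400) − (149/120)² = 1036/225.
m = (0·(17701/14400) − (149/120)·(157/40))/(1036/225) = -70179/66304; c = (5·(157/40) − (149/120)·0)/(1036/225) = 35325/8288.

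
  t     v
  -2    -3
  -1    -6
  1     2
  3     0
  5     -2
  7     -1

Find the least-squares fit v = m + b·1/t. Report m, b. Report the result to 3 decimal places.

m = -1.779, b = 3.828

Normal-equation sums: Σ1 = 6, Σ1/t = 37/210, Σ1/t·1/t = 106789/44100.
For Xᵀv: Σv = -10, Σ1/t·v = 627/70.
So XᵀX·[m, b]ᵀ = Xᵀv: [[6, 37/210]; [37/210, 106789/44100]]·[m, b]ᵀ = [-10, 627/70]ᵀ.
Determinant 6·(106789/44100) − (37/210)² = 127873/8820.
m = ((-10)·(106789/44100) − (37/210)·(627/70))/(127873/8820) = -1137487/639365; b = (6·(627/70) − (37/210)·(-10))/(127873/8820) = 489552/127873.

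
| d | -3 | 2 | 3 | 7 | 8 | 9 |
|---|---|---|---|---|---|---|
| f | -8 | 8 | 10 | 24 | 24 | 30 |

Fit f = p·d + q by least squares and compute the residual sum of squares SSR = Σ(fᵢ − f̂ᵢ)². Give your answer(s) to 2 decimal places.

MᵀM·[p, q]ᵀ = Mᵀf reads: 216·p + 26·q = 700;  26·p + 6·q = 88.
Eliminating q: 6·(row 1) − 26·(row 2) gives 620·p = 6·700 − 26·88 = 1912, so p = 478/155.
Then q = (88 − 26·(478/155))/6 = 202/155.
Residuals: -8/155, 82/155, -86/155, 172/155, -306/155, 146/155; SSR = 1024/155.

SSR = 6.61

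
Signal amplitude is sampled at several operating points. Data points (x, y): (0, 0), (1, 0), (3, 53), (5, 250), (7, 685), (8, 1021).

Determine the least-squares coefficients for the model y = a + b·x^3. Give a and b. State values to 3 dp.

a = -0.624, b = 1.997

Entries of MᵀM: Σ1 = 6, Σx^3 = 1008, Σx^3·x^3 = 396148.
And Σy = 2009, Σx^3·y = 790388.
Eliminating b: 396148·(row 1) − 1008·(row 2) gives 1360824·a = 396148·2009 − 1008·790388 = -849772, so a = -212443/340206.
Then b = (790388 − 1008·(-212443/340206))/396148 = 113219/56701.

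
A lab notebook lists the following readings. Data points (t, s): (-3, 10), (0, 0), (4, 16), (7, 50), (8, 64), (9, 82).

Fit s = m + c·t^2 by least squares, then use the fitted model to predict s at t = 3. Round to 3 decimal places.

ŝ = 9.350

With design matrix A, AᵀA = [[6, 219]; [219, 13395]] and Aᵀs = [222, 13534]ᵀ.
Eliminating c: 13395·(row 1) − 219·(row 2) gives 32409·m = 13395·222 − 219·13534 = 9744, so m = 3248/10803.
Then c = (13534 − 219·(3248/10803))/13395 = 10862/10803.
At t = 3: ŝ = (3248/10803)·(1) + (10862/10803)·(9) = 101006/10803.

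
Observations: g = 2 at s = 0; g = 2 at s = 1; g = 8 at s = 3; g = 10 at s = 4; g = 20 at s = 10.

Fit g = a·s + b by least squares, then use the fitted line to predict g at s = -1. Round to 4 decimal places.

ĝ = -0.2288

Compute the Gram sums: Σs·s = 126, Σs = 18, Σ1 = 5.
Right-hand side: Σs·g = 266, Σg = 42.
So AᵀA·[a, b]ᵀ = Aᵀg: [[126, 18]; [18, 5]]·[a, b]ᵀ = [266, 42]ᵀ.
Determinant 126·5 − 18² = 306.
a = (266·5 − 18·42)/306 = 287/153; b = (126·42 − 18·266)/306 = 28/17.
At s = -1: ĝ = (287/153)·(-1) + (28/17)·(1) = -35/153.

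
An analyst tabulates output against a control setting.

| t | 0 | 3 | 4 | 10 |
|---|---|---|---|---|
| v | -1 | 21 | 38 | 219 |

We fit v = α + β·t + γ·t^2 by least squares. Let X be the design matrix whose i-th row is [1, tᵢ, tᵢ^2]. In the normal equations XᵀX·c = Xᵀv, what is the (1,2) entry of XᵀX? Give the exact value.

Row 1 ↔ basis 1, column 2 ↔ basis t, so (XᵀX)_{1,2} = Σᵢ t = (1)·(0) + (1)·(3) + (1)·(4) + (1)·(10) = 17.

17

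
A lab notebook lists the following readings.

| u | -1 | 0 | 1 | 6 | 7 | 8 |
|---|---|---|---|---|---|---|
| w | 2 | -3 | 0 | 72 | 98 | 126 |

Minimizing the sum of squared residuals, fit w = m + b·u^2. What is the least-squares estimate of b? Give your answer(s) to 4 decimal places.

Sums needed: Σ1 = 6, Σu^2 = 151, Σu^2·u^2 = 7795.
For Xᵀw: Σw = 295, Σu^2·w = 15460.
So XᵀX·[m, b]ᵀ = Xᵀw: [[6, 151]; [151, 7795]]·[m, b]ᵀ = [295, 15460]ᵀ.
Eliminating b: 7795·(row 1) − 151·(row 2) gives 23969·m = 7795·295 − 151·15460 = -34935, so m = -34935/23969.
Then b = (15460 − 151·(-34935/23969))/7795 = 48215/23969.

b = 2.0116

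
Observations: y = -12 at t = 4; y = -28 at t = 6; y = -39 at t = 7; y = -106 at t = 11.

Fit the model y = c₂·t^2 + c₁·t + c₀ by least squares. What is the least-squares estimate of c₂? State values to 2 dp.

The normal system MᵀM·[c₂, c₁, c₀]ᵀ = Mᵀy is [[18594, 1954, 222]; [1954, 222, 28]; [222, 28, 4]]·[c₂, c₁, c₀]ᵀ = [-15937, -1655, -185]ᵀ.
Inverting the 3×3 Gram matrix, [c₂, c₁, c₀]ᵀ = [-3407/3098, 4760/1549, -10417/1549]ᵀ.

c₂ = -1.10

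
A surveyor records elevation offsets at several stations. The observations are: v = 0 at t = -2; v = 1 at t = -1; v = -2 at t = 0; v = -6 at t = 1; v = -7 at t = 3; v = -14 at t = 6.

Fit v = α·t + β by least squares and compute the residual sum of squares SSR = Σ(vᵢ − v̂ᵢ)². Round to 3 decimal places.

Forming XᵀX = [[51, 7]; [7, 6]] and Xᵀv = [-112, -28]ᵀ gives XᵀX·[α, β]ᵀ = Xᵀv.
Eliminating β: 6·(row 1) − 7·(row 2) gives 257·α = 6·(-112) − 7·(-28) = -476, so α = -476/257.
Then β = ((-28) − 7·(-476/257))/6 = -644/257.
Residuals: -308/257, 425/257, 130/257, -422/257, 273/257, -98/257; SSR = 2158/257.

SSR = 8.397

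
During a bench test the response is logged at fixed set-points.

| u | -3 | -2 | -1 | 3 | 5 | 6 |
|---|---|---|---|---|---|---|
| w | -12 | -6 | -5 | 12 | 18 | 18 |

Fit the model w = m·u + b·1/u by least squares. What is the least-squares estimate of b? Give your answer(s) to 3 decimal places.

Entries of XᵀX: Σu·u = 84, Σu·1/u = 6, Σ1/u·1/u = 77/50.
And Σu·w = 287, Σ1/u·w = 113/5.
So XᵀX·[m, b]ᵀ = Xᵀw: [[84, 6]; [6, 77/50]]·[m, b]ᵀ = [287, 113/5]ᵀ.
det = 84·(77/50) − 6² = 2334/25.
m = (287·(77/50) − 6·(113/5))/(2334/25) = 15319/4668; b = (84·(113/5) − 6·287)/(2334/25) = 735/389.

b = 1.889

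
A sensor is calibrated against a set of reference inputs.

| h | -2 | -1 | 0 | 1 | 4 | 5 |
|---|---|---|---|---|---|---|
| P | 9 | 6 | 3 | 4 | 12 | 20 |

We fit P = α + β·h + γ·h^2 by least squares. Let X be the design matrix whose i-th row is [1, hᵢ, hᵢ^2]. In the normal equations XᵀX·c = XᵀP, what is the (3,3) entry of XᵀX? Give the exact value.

Row 3 ↔ basis h^2, column 3 ↔ basis h^2, so (XᵀX)_{3,3} = Σᵢ (h^2)·(h^2) = (4)·(4) + (1)·(1) + (0)·(0) + (1)·(1) + (16)·(16) + (25)·(25) = 899.

899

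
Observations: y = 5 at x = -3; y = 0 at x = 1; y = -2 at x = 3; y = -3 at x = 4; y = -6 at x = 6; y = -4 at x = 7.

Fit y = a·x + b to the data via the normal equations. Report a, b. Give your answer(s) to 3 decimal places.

a = -1.015, b = 1.379

The normal equations are: 120·a + 18·b = -97;  18·a + 6·b = -10.
(Σx·x = 120, Σx = 18, Σ1 = 6, Σx·y = -97, Σy = -10.)
det = 120·6 − 18² = 396.
a = ((-97)·6 − 18·(-10))/396 = -67/66; b = (120·(-10) − 18·(-97))/396 = 91/66.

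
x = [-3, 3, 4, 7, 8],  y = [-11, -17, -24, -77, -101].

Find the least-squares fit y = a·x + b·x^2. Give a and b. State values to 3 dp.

a = -0.643, b = -1.487

Forming MᵀM = [[147, 919]; [919, 6915]] and Mᵀy = [-1461, -10873]ᵀ gives MᵀM·[a, b]ᵀ = Mᵀy.
det = 147·6915 − 919² = 171944.
a = ((-1461)·6915 − 919·(-10873))/171944 = -13816/21493; b = (147·(-10873) − 919·(-1461))/171944 = -31959/21493.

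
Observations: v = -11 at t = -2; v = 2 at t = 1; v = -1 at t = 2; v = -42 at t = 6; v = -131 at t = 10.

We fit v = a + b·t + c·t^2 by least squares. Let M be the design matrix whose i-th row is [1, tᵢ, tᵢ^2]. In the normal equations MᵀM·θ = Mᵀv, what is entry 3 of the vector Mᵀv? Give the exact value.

-14658

Entry 3 ↔ basis t^2, so (Mᵀv)_{3} = Σᵢ (t^2)·vᵢ = (4)·(-11) + (1)·(2) + (4)·(-1) + (36)·(-42) + (100)·(-131) = -14658.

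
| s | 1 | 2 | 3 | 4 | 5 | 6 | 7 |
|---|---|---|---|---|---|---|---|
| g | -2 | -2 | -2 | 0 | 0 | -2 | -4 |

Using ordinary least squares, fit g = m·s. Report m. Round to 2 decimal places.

m = -0.37

Sums needed: Σs·s = 140.
Right-hand side: Σs·g = -52.
m = (-52)/140 = -0.371429.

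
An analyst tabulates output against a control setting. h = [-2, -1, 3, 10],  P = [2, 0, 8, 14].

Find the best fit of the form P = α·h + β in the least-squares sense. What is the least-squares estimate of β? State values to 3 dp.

β = 3.191

From the data, Σh·h = 114, Σh = 10, Σ1 = 4.
Right-hand side: Σh·P = 160, ΣP = 24.
AᵀA·[α, β]ᵀ = AᵀP becomes [[114, 10]; [10, 4]]·[α, β]ᵀ = [160, 24]ᵀ.
Determinant 114·4 − 10² = 356.
α = (160·4 − 10·24)/356 = 100/89; β = (114·24 − 10·160)/356 = 284/89.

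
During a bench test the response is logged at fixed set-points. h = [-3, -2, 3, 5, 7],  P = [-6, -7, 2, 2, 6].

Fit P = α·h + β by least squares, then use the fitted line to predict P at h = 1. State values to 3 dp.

P̂ = -1.863

Setting ∂/∂α … = 0 gives: 96·α + 10·β = 90;  10·α + 5·β = -3.
(Σh·h = 96, Σh = 10, Σ1 = 5, Σh·P = 90, ΣP = -3.)
Eliminating β: 5·(row 1) − 10·(row 2) gives 380·α = 5·90 − 10·(-3) = 480, so α = 24/19.
Then β = ((-3) − 10·(24/19))/5 = -297/95.
At h = 1: P̂ = (24/19)·(1) + (-297/95)·(1) = -177/95.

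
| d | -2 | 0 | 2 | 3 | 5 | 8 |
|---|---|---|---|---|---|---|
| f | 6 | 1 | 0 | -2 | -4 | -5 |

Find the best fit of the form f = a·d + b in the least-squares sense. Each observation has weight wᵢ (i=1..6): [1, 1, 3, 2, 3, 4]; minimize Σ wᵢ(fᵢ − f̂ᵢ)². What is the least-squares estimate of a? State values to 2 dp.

Setting ∂/∂a … = 0 gives: 365·a + 57·b = -244;  57·a + 14·b = -29.
det = 365·14 − 57² = 1861.
a = ((-244)·14 − 57·(-29))/1861 = -1763/1861; b = (365·(-29) − 57·(-244))/1861 = 3323/1861.

a = -0.95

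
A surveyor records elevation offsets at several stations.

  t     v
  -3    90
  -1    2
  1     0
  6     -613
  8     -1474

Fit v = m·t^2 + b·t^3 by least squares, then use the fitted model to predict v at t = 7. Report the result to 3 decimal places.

v̂ = -981.428

Sums needed: Σt^2·t^2 = 5475, Σt^2·t^3 = 40301, Σt^3·t^3 = 309531.
Moment sums: Σt^2·v = -115592, Σt^3·v = -889528.
So AᵀA·[m, b]ᵀ = Aᵀv: [[5475, 40301]; [40301, 309531]]·[m, b]ᵀ = [-115592, -889528]ᵀ.
Determinant 5475·309531 − 40301² = 70511624.
m = ((-115592)·309531 − 40301·(-889528))/70511624 = 8695072/8813953; b = (5475·(-889528) − 40301·(-115592))/70511624 = -26461576/8813953.
At t = 7: v̂ = (8695072/8813953)·(49) + (-26461576/8813953)·(343) = -8650262040/8813953.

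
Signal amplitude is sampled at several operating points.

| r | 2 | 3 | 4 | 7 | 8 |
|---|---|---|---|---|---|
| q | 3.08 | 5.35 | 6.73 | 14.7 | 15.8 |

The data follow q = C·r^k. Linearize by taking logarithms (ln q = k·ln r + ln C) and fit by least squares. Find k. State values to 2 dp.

Taking logs, ln q = k·ln r + ln C, so regress ln q on ln r.
AᵀA = [[11.7199, 7.2034]; [7.2034, 5]], rhs = [16.2349, 10.1565]ᵀ  (here Σln r = 7.2034, Σ(ln r)² = 11.7199, Σln q = 10.1565, Σln r·ln q = 16.2349).
Slope k = (n·Σln r·ln q − Σln r·Σln q)/(n·Σ(ln r)² − (Σln r)²) = (5·16.2349 − 7.2034·10.1565)/6.7102 = 1.19419; ln C = (Σln q − k·Σln r)/n = 0.31084.

k = 1.19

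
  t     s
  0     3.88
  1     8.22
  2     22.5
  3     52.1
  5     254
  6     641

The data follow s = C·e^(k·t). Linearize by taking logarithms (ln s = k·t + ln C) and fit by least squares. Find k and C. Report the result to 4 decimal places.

Linearized form: ln s = k·t + ln C. From the 6 transformed points,
AᵀA = [[75.0000, 17.0000]; [17.0000, 6]], rhs = [86.6579, 22.5294]ᵀ  (here Σt = 17.0000, Σ(t)² = 75.0000, Σln s = 22.5294, Σt·ln s = 86.6579).
Solving (det = 161.0000): k = 0.85060, ln C = 1.34487, so C = exp(1.34487) = 3.83768.

k = 0.8506, C = 3.8377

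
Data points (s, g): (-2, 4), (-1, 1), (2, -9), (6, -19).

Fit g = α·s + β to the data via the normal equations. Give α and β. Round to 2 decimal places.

α = -2.90, β = -2.13

Entries of XᵀX: Σs·s = 45, Σs = 5, Σ1 = 4.
For Xᵀg: Σs·g = -141, Σg = -23.
So XᵀX·[α, β]ᵀ = Xᵀg: [[45, 5]; [5, 4]]·[α, β]ᵀ = [-141, -23]ᵀ.
Eliminating β: 4·(row 1) − 5·(row 2) gives 155·α = 4·(-141) − 5·(-23) = -449, so α = -449/155.
Then β = ((-23) − 5·(-449/155))/4 = -66/31.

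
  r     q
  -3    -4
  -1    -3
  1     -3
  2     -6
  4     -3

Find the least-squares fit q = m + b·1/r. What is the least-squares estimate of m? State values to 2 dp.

With design matrix A, AᵀA = [[5, 5/12]; [5/12, 349/144]] and Aᵀq = [-19, -29/12]ᵀ.
Eliminating b: (349/144)·(row 1) − (5/12)·(row 2) gives (215/18)·m = (349/144)·(-19) − (5/12)·(-29/12) = -1081/24, so m = -3243/860.
Then b = ((-29/12) − (5/12)·(-3243/860))/(349/144) = -15/43.

m = -3.77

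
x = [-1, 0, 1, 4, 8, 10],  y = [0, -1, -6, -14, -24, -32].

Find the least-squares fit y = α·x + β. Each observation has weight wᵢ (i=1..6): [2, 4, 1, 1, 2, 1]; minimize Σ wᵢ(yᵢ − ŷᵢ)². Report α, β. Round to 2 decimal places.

Entries of AᵀWA: Σwᵢ·x·x = 247, Σwᵢ·x = 29, Σwᵢ·1 = 11.
For AᵀWy: Σwᵢ·x·y = -766, Σwᵢ·y = -104.
Normal equations: [[247, 29]; [29, 11]]·[α, β]ᵀ = [-766, -104]ᵀ.
Δ = 247·11 − 29² = 1876.
α = ((-766)·11 − 29·(-104))/1876 = -2705/938; β = (247·(-104) − 29·(-766))/1876 = -1737/938.

α = -2.88, β = -1.85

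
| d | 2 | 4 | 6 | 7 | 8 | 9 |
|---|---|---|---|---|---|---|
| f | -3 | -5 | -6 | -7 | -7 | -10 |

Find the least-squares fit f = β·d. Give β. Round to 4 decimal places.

Setting ∂/∂β … = 0 gives: 250·β = -257.
(Σd·d = 250, Σd·f = -257.)
β = (-257)/250 = -1.028.

β = -1.0280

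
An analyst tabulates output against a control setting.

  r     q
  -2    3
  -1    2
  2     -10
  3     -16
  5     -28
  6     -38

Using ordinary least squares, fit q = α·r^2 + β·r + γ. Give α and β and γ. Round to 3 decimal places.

α = -0.450, β = -3.292, γ = -1.441

The normal equations are: 2035·α + 367·β + 79·γ = -2238;  367·α + 79·β + 13·γ = -444;  79·α + 13·β + 6·γ = -87.
(Σr^2·r^2 = 2035, Σr^2·r = 367, Σr^2 = 79, Σr·r = 79, Σr = 13, Σ1 = 6, Σr^2·q = -2238, Σr·q = -444, Σq = -87.)
Row-reducing yields α = -275/611, β = -214/65, γ = -4401/3055.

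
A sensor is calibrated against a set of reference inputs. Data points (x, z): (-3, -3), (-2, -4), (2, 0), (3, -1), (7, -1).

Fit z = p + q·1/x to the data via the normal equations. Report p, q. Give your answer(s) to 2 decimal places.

From the data, Σ1 = 5, Σ1/x = 1/7, Σ1/x·1/x = 655/882.
Right-hand side: Σz = -9, Σ1/x·z = 53/21.
Normal equations: [[5, 1/7]; [1/7, 655/882]]·[p, q]ᵀ = [-9, 53/21]ᵀ.
Δ = 5·(655/882) − (1/7)² = 3257/882.
p = ((-9)·(655/882) − (1/7)·(53/21))/(3257/882) = -6213/3257; q = (5·(53/21) − (1/7)·(-9))/(3257/882) = 12264/3257.

p = -1.91, q = 3.77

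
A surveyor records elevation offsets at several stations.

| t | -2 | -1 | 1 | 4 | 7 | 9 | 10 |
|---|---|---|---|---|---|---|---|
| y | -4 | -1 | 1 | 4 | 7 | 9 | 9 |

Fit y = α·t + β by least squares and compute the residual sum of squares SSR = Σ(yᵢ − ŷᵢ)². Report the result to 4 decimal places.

SSR = 3.4571

Setting ∂/∂α … = 0 gives: 252·α + 28·β = 246;  28·α + 7·β = 25.
Determinant 252·7 − 28² = 980.
α = (246·7 − 28·25)/980 = 73/70; β = (252·25 − 28·246)/980 = -3/5.
Residuals: -46/35, 9/14, 39/70, 3/7, 3/10, 3/14, -29/35; SSR = 121/35.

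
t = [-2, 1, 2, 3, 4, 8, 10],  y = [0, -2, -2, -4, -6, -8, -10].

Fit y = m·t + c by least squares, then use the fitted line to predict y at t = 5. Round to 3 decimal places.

ŷ = -5.676

From the data, Σt·t = 198, Σt = 26, Σ1 = 7.
And Σt·y = -206, Σy = -32.
Determinant 198·7 − 26² = 710.
m = ((-206)·7 − 26·(-32))/710 = -61/71; c = (198·(-32) − 26·(-206))/710 = -98/71.
At t = 5: ŷ = (-61/71)·(5) + (-98/71)·(1) = -403/71.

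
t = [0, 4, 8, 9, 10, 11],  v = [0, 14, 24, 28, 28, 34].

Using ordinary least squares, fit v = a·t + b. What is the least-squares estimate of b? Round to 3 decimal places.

b = 0.811

XᵀX·[a, b]ᵀ = Xᵀv reads: 382·a + 42·b = 1154;  42·a + 6·b = 128.
Δ = 382·6 − 42² = 528.
a = (1154·6 − 42·128)/528 = 129/44; b = (382·128 − 42·1154)/528 = 107/132.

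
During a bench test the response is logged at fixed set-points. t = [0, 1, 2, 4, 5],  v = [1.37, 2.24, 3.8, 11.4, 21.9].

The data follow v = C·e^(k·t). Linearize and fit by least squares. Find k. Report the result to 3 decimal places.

Linearized form: ln v = k·t + ln C. From the 5 transformed points,
Over the data: Σt = 12.0000, Σ(t)² = 46.0000, Σln v = 7.9764, Σt·ln v = 28.6434.
Normal system: [[46.0000, 12.0000]; [12.0000, 5]]·[k, ln C]ᵀ = [28.6434, 7.9764]ᵀ.
Solving (det = 86.0000): k = 0.55233, ln C = 0.26969.

k = 0.552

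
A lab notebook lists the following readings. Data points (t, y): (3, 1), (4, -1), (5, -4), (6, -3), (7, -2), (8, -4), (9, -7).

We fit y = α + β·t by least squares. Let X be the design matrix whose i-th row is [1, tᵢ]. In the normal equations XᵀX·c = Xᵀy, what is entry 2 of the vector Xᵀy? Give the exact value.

-148

Entry 2 ↔ basis t, so (Xᵀy)_{2} = Σᵢ (t)·yᵢ = (3)·(1) + (4)·(-1) + (5)·(-4) + (6)·(-3) + (7)·(-2) + (8)·(-4) + (9)·(-7) = -148.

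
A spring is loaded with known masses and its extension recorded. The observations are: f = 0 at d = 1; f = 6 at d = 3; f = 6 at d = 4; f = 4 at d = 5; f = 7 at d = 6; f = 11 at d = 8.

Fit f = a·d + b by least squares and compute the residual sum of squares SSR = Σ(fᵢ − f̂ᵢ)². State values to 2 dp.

SSR = 13.77

MᵀM·[a, b]ᵀ = Mᵀf reads: 151·a + 27·b = 192;  27·a + 6·b = 34.
(Σd·d = 151, Σd = 27, Σ1 = 6, Σd·f = 192, Σf = 34.)
Determinant 151·6 − 27² = 177.
a = (192·6 − 27·34)/177 = 78/59; b = (151·34 − 27·192)/177 = -50/177.
Residuals: -184/177, 410/177, 176/177, -412/177, -115/177, 125/177; SSR = 2438/177.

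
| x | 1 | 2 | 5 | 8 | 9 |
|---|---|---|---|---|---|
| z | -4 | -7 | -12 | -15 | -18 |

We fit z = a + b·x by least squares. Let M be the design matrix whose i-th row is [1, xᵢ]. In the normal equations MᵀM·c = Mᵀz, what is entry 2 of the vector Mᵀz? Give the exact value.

-360

Entry 2 ↔ basis x, so (Mᵀz)_{2} = Σᵢ (x)·zᵢ = (1)·(-4) + (2)·(-7) + (5)·(-12) + (8)·(-15) + (9)·(-18) = -360.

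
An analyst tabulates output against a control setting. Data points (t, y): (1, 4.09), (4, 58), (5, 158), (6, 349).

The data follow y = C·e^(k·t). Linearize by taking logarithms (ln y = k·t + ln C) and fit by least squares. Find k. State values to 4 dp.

Taking logs, ln y = k·t + ln C, so regress ln y on t.
XᵀX = [[78.0000, 16.0000]; [16.0000, 4]], rhs = [78.0937, 16.3867]ᵀ  (here Σt = 16.0000, Σ(t)² = 78.0000, Σln y = 16.3867, Σt·ln y = 78.0937).
Δ = 78.0000·4 − (16.0000)² = 56.0000; k = (78.0937·4 − 16.0000·16.3867)/56.0000 = 0.89622, ln C = (78.0000·16.3867 − 16.0000·78.0937)/56.0000 = 0.51178.

k = 0.8962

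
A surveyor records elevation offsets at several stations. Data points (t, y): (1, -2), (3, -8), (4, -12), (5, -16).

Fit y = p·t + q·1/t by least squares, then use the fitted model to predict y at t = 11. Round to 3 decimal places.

ŷ = -34.255

Setting ∂/∂p … = 0 gives: 51·p + 4·q = -154;  4·p + (4369/3600)·q = -163/15.
det = 51·(4369/3600) − 4² = 55073/1200.
p = ((-154)·(4369/3600) − 4·(-163/15))/(55073/1200) = -516346/165219; q = (51·(-163/15) − 4·(-154))/(55073/1200) = 74160/55073.
At t = 11: ŷ = (-516346/165219)·(11) + (74160/55073)·(1/11) = -62255386/1817409.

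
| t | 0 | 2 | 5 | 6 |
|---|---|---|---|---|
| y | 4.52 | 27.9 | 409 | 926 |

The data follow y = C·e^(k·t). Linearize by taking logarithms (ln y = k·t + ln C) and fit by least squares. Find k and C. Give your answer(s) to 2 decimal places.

With ln yᵢ as the transformed response and tᵢ as the regressor:
AᵀA = [[65.0000, 13.0000]; [13.0000, 4]], rhs = [77.7111, 17.6817]ᵀ  (here Σt = 13.0000, Σ(t)² = 65.0000, Σln y = 17.6817, Σt·ln y = 77.7111).
Solving (det = 91.0000): k = 0.88991, ln C = 1.52822, so C = exp(1.52822) = 4.60998.

k = 0.89, C = 4.61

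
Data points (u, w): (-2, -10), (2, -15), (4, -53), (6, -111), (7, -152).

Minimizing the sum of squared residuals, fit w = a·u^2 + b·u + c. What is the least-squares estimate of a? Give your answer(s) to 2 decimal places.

With design matrix M, MᵀM = [[3985, 623, 109]; [623, 109, 17]; [109, 17, 5]] and Mᵀw = [-12392, -1952, -341]ᵀ.
Solving the 3×3 system (Gaussian elimination) gives a = -1747/606, b = -769/606, c = -105/101.

a = -2.88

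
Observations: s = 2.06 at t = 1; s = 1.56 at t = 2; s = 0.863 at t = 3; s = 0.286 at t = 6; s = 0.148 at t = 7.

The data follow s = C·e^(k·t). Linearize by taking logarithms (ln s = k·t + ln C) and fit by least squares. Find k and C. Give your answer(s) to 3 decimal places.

Linearized form: ln s = k·t + ln C. From the 5 transformed points,
Σt = 19.0000, Σ(t)² = 99.0000, Σln s = -2.1423, Σt·ln s = -19.7143.
Equations: 99.0000·k + 19.0000·ln C = -19.7143;  19.0000·k + 5·ln C = -2.1423.
Δ = 99.0000·5 − (19.0000)² = 134.0000; k = (-19.7143·5 − 19.0000·-2.1423)/134.0000 = -0.43186, ln C = (99.0000·-2.1423 − 19.0000·-19.7143)/134.0000 = 1.21260, so C = exp(1.21260) = 3.36223.

k = -0.432, C = 3.362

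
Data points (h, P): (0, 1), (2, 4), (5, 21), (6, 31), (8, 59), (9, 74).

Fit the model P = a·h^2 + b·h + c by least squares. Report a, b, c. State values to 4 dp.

a = 1.0260, b = -1.1177, c = 1.3438

MᵀM·[a, b, c]ᵀ = MᵀP reads: 12594·a + 1590·b + 210·c = 11427;  1590·a + 210·b + 30·c = 1437;  210·a + 30·b + 6·c = 190.
Solving the 3×3 system (Gaussian elimination) gives a = 197/192, b = -1073/960, c = 43/32.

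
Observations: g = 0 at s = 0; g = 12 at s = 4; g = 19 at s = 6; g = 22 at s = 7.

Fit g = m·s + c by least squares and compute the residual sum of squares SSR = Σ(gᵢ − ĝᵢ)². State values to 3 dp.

SSR = 0.296

Entries of MᵀM: Σs·s = 101, Σs = 17, Σ1 = 4.
And Σs·g = 316, Σg = 53.
Δ = 101·4 − 17² = 115.
m = (316·4 − 17·53)/115 = 363/115; c = (101·53 − 17·316)/115 = -19/115.
Residuals: 19/115, -53/115, 26/115, 8/115; SSR = 34/115.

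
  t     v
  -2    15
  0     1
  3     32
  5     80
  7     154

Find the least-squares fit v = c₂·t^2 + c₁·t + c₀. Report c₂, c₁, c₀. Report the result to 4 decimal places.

Normal-equation sums: Σt^2·t^2 = 3123, Σt^2·t = 487, Σt^2 = 87, Σt·t = 87, Σt = 13, Σ1 = 5.
Moment sums: Σt^2·v = 9894, Σt·v = 1544, Σv = 282.
Inverting the 3×3 Gram matrix, [c₂, c₁, c₀]ᵀ = [67328/21991, 5097/21991, 55533/21991]ᵀ.

c₂ = 3.0616, c₁ = 0.2318, c₀ = 2.5253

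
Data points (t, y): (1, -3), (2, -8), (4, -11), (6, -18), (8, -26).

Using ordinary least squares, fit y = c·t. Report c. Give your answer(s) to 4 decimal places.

Entries of AᵀA: Σt·t = 121.
Moment sums: Σt·y = -379.
Hence c = -379 / 121 ≈ -3.13223.

c = -3.1322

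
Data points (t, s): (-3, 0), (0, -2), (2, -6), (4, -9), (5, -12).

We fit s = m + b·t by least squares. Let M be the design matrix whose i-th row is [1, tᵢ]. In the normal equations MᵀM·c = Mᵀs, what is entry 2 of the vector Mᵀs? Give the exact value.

-108

Entry 2 ↔ basis t, so (Mᵀs)_{2} = Σᵢ (t)·sᵢ = (-3)·(0) + (0)·(-2) + (2)·(-6) + (4)·(-9) + (5)·(-12) = -108.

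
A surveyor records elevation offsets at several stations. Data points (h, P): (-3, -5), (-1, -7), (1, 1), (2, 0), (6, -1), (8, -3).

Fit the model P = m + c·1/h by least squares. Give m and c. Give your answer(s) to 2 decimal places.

Normal-equation sums: Σ1 = 6, Σ1/h = 11/24, Σ1/h·1/h = 1385/576.
And ΣP = -15, Σ1/h·P = 73/8.
Normal equations: [[6, 11/24]; [11/24, 1385/576]]·[m, c]ᵀ = [-15, 73/8]ᵀ.
Determinant 6·(1385/576) − (11/24)² = 8189/576.
m = ((-15)·(1385/576) − (11/24)·(73/8))/(8189/576) = -23184/8189; c = (6·(73/8) − (11/24)·(-15))/(8189/576) = 35496/8189.

m = -2.83, c = 4.33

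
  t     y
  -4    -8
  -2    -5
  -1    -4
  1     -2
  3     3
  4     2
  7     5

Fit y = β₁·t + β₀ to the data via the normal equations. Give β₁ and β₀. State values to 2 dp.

Forming AᵀA = [[96, 8]; [8, 7]] and Aᵀy = [96, -9]ᵀ gives AᵀA·[β₁, β₀]ᵀ = Aᵀy.
Δ = 96·7 − 8² = 608.
β₁ = (96·7 − 8·(-9))/608 = 93/76; β₀ = (96·(-9) − 8·96)/608 = -51/19.

β₁ = 1.22, β₀ = -2.68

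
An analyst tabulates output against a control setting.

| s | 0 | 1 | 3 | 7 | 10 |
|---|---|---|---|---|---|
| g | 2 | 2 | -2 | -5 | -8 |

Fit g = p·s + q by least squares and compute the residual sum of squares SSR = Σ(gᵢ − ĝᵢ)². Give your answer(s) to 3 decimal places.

Sums needed: Σs·s = 159, Σs = 21, Σ1 = 5.
Moment sums: Σs·g = -119, Σg = -11.
Eliminating q: 5·(row 1) − 21·(row 2) gives 354·p = 5·(-119) − 21·(-11) = -364, so p = -182/177.
Then q = ((-11) − 21·(-182/177))/5 = 125/59.
Residuals: -7/59, 161/177, -61/59, 14/177, 29/177; SSR = 344/177.

SSR = 1.944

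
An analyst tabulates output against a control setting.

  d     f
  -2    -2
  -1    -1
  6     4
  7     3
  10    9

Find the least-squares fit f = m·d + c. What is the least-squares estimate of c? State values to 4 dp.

c = -0.6000

Compute the Gram sums: Σd·d = 190, Σd = 20, Σ1 = 5.
Right-hand side: Σd·f = 140, Σf = 13.
Normal equations: [[190, 20]; [20, 5]]·[m, c]ᵀ = [140, 13]ᵀ.
Determinant 190·5 − 20² = 550.
m = (140·5 − 20·13)/550 = 4/5; c = (190·13 − 20·140)/550 = -3/5.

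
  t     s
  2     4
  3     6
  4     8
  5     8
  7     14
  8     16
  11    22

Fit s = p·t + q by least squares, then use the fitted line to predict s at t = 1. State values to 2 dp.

ŝ = 1.60

The normal system AᵀA·[p, q]ᵀ = Aᵀs is [[288, 40]; [40, 7]]·[p, q]ᵀ = [566, 78]ᵀ.
Eliminating q: 7·(row 1) − 40·(row 2) gives 416·p = 7·566 − 40·78 = 842, so p = 421/208.
Then q = (78 − 40·(421/208))/7 = -11/26.
At t = 1: ŝ = (421/208)·(1) + (-11/26)·(1) = 333/208.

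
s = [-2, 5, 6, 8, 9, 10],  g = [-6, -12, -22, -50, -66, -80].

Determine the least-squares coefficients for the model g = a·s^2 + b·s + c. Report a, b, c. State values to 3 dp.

Compute the Gram sums: Σs^2·s^2 = 22594, Σs^2·s = 2574, Σs^2 = 310, Σs·s = 310, Σs = 36, Σ1 = 6.
Right-hand side: Σs^2·g = -17662, Σs·g = -1974, Σg = -236.
Row-reducing yields a = -86732/81355, b = 175857/81355, c = 226048/81355.

a = -1.066, b = 2.162, c = 2.779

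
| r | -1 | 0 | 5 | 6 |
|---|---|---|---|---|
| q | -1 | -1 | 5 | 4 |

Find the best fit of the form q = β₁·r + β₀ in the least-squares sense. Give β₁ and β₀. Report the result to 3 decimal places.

β₁ = 0.878, β₀ = -0.446

Sums needed: Σr·r = 62, Σr = 10, Σ1 = 4.
For Mᵀq: Σr·q = 50, Σq = 7.
Δ = 62·4 − 10² = 148.
β₁ = (50·4 − 10·7)/148 = 65/74; β₀ = (62·7 − 10·50)/148 = -33/74.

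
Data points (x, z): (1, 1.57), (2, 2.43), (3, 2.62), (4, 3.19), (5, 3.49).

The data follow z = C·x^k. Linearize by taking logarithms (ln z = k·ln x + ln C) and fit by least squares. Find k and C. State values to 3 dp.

Linearized form: ln z = k·ln x + ln C. From the 5 transformed points,
Over the data: Σln x = 4.7875, Σ(ln x)² = 6.1995, Σln z = 4.7121, Σln x·ln z = 5.2934.
Normal system: [[6.1995, 4.7875]; [4.7875, 5]]·[k, ln C]ᵀ = [5.2934, 4.7121]ᵀ.
Solving (det = 8.0774): k = 0.48380, ln C = 0.47918, so C = exp(0.47918) = 1.61474.

k = 0.484, C = 1.615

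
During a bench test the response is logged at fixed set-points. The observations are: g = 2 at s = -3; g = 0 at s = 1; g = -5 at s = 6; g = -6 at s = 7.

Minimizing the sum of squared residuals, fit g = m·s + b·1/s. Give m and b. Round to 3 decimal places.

m = -0.860, b = 0.936

From the data, Σs·s = 95, Σs·1/s = 4, Σ1/s·1/s = 2045/1764.
Right-hand side: Σs·g = -78, Σ1/s·g = -33/14.
Normal equations: [[95, 4]; [4, 2045/1764]]·[m, b]ᵀ = [-78, -33/14]ᵀ.
Eliminating b: (2045/1764)·(row 1) − 4·(row 2) gives (166051/1764)·m = (2045/1764)·(-78) − 4·(-33/14) = -23813/294, so m = -142878/166051.
Then b = ((-33/14) − 4·(-142878/166051))/(2045/1764) = 155358/166051.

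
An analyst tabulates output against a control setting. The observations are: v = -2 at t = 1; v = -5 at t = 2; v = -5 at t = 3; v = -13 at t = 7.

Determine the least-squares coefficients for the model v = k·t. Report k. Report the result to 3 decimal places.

k = -1.873

Entries of AᵀA: Σt·t = 63.
And Σt·v = -118.
k = (-118)/63 = -1.87302.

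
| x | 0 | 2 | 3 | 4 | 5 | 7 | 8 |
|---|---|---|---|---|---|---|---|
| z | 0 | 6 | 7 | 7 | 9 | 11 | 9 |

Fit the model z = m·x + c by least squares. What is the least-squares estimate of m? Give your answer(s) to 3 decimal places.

m = 1.110

Sums needed: Σx·x = 167, Σx = 29, Σ1 = 7.
And Σx·z = 255, Σz = 49.
So AᵀA·[m, c]ᵀ = Aᵀz: [[167, 29]; [29, 7]]·[m, c]ᵀ = [255, 49]ᵀ.
Eliminating c: 7·(row 1) − 29·(row 2) gives 328·m = 7·255 − 29·49 = 364, so m = 91/82.
Then c = (49 − 29·(91/82))/7 = 197/82.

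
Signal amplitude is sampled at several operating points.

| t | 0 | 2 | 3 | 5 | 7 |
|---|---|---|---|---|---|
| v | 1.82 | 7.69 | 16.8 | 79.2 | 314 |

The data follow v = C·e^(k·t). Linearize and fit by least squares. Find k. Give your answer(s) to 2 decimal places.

k = 0.74

With ln vᵢ as the transformed response and tᵢ as the regressor:
Sums: Σt = 17.0000, Σ(t)² = 87.0000, Σln v = 15.5815, Σt·ln v = 74.6496.
Normal system: [[87.0000, 17.0000]; [17.0000, 5]]·[k, ln C]ᵀ = [74.6496, 15.5815]ᵀ.
Solving (det = 146.0000): k = 0.74221, ln C = 0.59279.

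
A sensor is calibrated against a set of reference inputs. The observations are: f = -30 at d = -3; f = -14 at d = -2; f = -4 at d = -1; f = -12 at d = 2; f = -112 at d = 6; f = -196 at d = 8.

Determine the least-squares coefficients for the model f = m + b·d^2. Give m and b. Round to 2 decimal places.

m = -1.34, b = -3.05

Sums needed: Σ1 = 6, Σd^2 = 118, Σd^2·d^2 = 5506.
Right-hand side: Σf = -368, Σd^2·f = -16954.
Eliminating b: 5506·(row 1) − 118·(row 2) gives 19112·m = 5506·(-368) − 118·(-16954) = -25636, so m = -6409/4778.
Then b = ((-16954) − 118·(-6409/4778))/5506 = -14575/4778.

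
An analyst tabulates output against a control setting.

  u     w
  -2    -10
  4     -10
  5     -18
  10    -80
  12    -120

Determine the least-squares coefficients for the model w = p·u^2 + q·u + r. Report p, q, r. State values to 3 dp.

p = -0.971, q = 1.878, r = -2.396

Forming XᵀX = [[31633, 2909, 289]; [2909, 289, 29]; [289, 29, 5]] and Xᵀw = [-25930, -2350, -238]ᵀ gives XᵀX·[p, q, r]ᵀ = Xᵀw.
Row-reducing yields p = -86015/88626, q = 166453/88626, r = -35393/14771.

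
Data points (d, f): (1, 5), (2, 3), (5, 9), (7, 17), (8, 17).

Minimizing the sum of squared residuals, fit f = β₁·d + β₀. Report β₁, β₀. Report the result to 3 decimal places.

With design matrix A, AᵀA = [[143, 23]; [23, 5]] and Aᵀf = [311, 51]ᵀ.
Eliminating β₀: 5·(row 1) − 23·(row 2) gives 186·β₁ = 5·311 − 23·51 = 382, so β₁ = 191/93.
Then β₀ = (51 − 23·(191/93))/5 = 70/93.

β₁ = 2.054, β₀ = 0.753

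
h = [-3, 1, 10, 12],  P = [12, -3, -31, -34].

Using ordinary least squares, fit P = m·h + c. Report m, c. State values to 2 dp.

The normal equations are: 254·m + 20·c = -757;  20·m + 4·c = -56.
det = 254·4 − 20² = 616.
m = ((-757)·4 − 20·(-56))/616 = -477/154; c = (254·(-56) − 20·(-757))/616 = 229/154.

m = -3.10, c = 1.49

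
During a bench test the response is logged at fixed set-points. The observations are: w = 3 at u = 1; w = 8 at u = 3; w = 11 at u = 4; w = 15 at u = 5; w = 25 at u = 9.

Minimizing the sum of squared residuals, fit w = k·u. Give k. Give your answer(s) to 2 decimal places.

k = 2.81

From the data, Σu·u = 132.
Moment sums: Σu·w = 371.
AᵀA·[k]ᵀ = Aᵀw becomes [[132]]·[k]ᵀ = [371]ᵀ.
Hence k = 371 / 132 ≈ 2.81061.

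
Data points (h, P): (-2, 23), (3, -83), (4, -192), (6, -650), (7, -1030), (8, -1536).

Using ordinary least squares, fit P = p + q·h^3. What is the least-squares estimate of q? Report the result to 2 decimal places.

q = -3.00

Sums needed: Σ1 = 6, Σh^3 = 1154, Σh^3·h^3 = 431338.
Right-hand side: ΣP = -3468, Σh^3·P = -1294835.
Normal equations: [[6, 1154]; [1154, 431338]]·[p, q]ᵀ = [-3468, -1294835]ᵀ.
Determinant 6·431338 − 1154² = 1256312.
p = ((-3468)·431338 − 1154·(-1294835))/1256312 = -820297/628156; q = (6·(-1294835) − 1154·(-3468))/1256312 = -1883469/628156.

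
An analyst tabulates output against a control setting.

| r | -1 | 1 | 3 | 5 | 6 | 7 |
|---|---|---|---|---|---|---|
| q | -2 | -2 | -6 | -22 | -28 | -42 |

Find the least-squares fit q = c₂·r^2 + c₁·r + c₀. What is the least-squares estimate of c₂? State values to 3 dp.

c₂ = -0.920

Entries of XᵀX: Σr^2·r^2 = 4405, Σr^2·r = 711, Σr^2 = 121, Σr·r = 121, Σr = 21, Σ1 = 6.
Right-hand side: Σr^2·q = -3674, Σr·q = -590, Σq = -102.
Inverting the 3×3 Gram matrix, [c₂, c₁, c₀]ᵀ = [-1473/1601, 5311/8005, -6146/8005]ᵀ.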